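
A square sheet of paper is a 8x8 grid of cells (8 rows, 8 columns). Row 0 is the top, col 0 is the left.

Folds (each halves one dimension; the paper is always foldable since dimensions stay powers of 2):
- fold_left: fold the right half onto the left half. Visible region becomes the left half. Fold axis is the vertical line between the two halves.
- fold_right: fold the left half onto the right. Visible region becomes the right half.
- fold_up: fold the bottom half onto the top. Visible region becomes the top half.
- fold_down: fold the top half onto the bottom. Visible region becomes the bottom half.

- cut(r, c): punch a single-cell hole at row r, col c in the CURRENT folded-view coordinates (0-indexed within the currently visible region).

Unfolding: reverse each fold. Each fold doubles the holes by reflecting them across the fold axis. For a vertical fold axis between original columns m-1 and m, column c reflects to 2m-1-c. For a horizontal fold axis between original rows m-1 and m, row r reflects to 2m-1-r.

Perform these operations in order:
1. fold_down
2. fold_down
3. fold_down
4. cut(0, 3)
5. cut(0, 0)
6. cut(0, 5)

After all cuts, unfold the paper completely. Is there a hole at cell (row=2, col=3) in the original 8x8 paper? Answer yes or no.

Answer: yes

Derivation:
Op 1 fold_down: fold axis h@4; visible region now rows[4,8) x cols[0,8) = 4x8
Op 2 fold_down: fold axis h@6; visible region now rows[6,8) x cols[0,8) = 2x8
Op 3 fold_down: fold axis h@7; visible region now rows[7,8) x cols[0,8) = 1x8
Op 4 cut(0, 3): punch at orig (7,3); cuts so far [(7, 3)]; region rows[7,8) x cols[0,8) = 1x8
Op 5 cut(0, 0): punch at orig (7,0); cuts so far [(7, 0), (7, 3)]; region rows[7,8) x cols[0,8) = 1x8
Op 6 cut(0, 5): punch at orig (7,5); cuts so far [(7, 0), (7, 3), (7, 5)]; region rows[7,8) x cols[0,8) = 1x8
Unfold 1 (reflect across h@7): 6 holes -> [(6, 0), (6, 3), (6, 5), (7, 0), (7, 3), (7, 5)]
Unfold 2 (reflect across h@6): 12 holes -> [(4, 0), (4, 3), (4, 5), (5, 0), (5, 3), (5, 5), (6, 0), (6, 3), (6, 5), (7, 0), (7, 3), (7, 5)]
Unfold 3 (reflect across h@4): 24 holes -> [(0, 0), (0, 3), (0, 5), (1, 0), (1, 3), (1, 5), (2, 0), (2, 3), (2, 5), (3, 0), (3, 3), (3, 5), (4, 0), (4, 3), (4, 5), (5, 0), (5, 3), (5, 5), (6, 0), (6, 3), (6, 5), (7, 0), (7, 3), (7, 5)]
Holes: [(0, 0), (0, 3), (0, 5), (1, 0), (1, 3), (1, 5), (2, 0), (2, 3), (2, 5), (3, 0), (3, 3), (3, 5), (4, 0), (4, 3), (4, 5), (5, 0), (5, 3), (5, 5), (6, 0), (6, 3), (6, 5), (7, 0), (7, 3), (7, 5)]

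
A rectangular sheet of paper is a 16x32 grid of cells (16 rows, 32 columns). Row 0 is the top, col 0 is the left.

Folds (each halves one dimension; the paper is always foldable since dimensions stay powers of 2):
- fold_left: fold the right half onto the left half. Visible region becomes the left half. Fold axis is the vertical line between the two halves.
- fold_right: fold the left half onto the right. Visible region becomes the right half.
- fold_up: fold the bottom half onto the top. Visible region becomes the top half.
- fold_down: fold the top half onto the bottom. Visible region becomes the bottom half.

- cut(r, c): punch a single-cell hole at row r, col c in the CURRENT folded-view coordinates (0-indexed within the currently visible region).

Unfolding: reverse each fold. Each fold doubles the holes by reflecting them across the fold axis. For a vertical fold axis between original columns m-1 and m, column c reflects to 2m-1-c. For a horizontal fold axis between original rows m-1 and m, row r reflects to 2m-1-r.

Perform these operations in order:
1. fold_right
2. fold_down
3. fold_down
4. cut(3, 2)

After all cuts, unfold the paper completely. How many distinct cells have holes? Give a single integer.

Answer: 8

Derivation:
Op 1 fold_right: fold axis v@16; visible region now rows[0,16) x cols[16,32) = 16x16
Op 2 fold_down: fold axis h@8; visible region now rows[8,16) x cols[16,32) = 8x16
Op 3 fold_down: fold axis h@12; visible region now rows[12,16) x cols[16,32) = 4x16
Op 4 cut(3, 2): punch at orig (15,18); cuts so far [(15, 18)]; region rows[12,16) x cols[16,32) = 4x16
Unfold 1 (reflect across h@12): 2 holes -> [(8, 18), (15, 18)]
Unfold 2 (reflect across h@8): 4 holes -> [(0, 18), (7, 18), (8, 18), (15, 18)]
Unfold 3 (reflect across v@16): 8 holes -> [(0, 13), (0, 18), (7, 13), (7, 18), (8, 13), (8, 18), (15, 13), (15, 18)]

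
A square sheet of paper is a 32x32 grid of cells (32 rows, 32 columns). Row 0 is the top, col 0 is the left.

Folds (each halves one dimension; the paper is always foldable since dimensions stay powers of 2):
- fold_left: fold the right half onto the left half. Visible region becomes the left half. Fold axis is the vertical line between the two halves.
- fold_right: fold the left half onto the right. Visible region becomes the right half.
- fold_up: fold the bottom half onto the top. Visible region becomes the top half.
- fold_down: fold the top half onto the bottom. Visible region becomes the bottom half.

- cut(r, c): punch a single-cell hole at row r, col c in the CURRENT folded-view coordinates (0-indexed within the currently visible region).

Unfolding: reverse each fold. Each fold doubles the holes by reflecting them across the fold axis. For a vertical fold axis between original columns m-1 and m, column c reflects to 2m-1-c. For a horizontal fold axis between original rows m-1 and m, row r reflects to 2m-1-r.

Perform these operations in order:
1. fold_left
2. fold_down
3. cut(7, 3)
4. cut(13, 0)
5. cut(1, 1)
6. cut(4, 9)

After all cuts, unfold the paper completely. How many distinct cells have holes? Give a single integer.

Op 1 fold_left: fold axis v@16; visible region now rows[0,32) x cols[0,16) = 32x16
Op 2 fold_down: fold axis h@16; visible region now rows[16,32) x cols[0,16) = 16x16
Op 3 cut(7, 3): punch at orig (23,3); cuts so far [(23, 3)]; region rows[16,32) x cols[0,16) = 16x16
Op 4 cut(13, 0): punch at orig (29,0); cuts so far [(23, 3), (29, 0)]; region rows[16,32) x cols[0,16) = 16x16
Op 5 cut(1, 1): punch at orig (17,1); cuts so far [(17, 1), (23, 3), (29, 0)]; region rows[16,32) x cols[0,16) = 16x16
Op 6 cut(4, 9): punch at orig (20,9); cuts so far [(17, 1), (20, 9), (23, 3), (29, 0)]; region rows[16,32) x cols[0,16) = 16x16
Unfold 1 (reflect across h@16): 8 holes -> [(2, 0), (8, 3), (11, 9), (14, 1), (17, 1), (20, 9), (23, 3), (29, 0)]
Unfold 2 (reflect across v@16): 16 holes -> [(2, 0), (2, 31), (8, 3), (8, 28), (11, 9), (11, 22), (14, 1), (14, 30), (17, 1), (17, 30), (20, 9), (20, 22), (23, 3), (23, 28), (29, 0), (29, 31)]

Answer: 16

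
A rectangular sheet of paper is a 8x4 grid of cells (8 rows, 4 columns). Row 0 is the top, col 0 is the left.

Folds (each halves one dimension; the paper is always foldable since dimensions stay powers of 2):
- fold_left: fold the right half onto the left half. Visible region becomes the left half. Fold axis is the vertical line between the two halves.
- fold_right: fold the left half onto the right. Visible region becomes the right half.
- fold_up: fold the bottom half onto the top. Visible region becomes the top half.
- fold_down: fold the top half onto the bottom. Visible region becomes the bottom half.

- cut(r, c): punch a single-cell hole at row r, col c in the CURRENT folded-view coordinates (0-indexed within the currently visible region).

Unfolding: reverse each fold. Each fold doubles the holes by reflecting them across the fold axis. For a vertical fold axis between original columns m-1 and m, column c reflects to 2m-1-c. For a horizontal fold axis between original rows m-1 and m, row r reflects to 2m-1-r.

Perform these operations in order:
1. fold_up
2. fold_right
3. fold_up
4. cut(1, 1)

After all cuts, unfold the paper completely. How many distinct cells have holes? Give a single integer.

Answer: 8

Derivation:
Op 1 fold_up: fold axis h@4; visible region now rows[0,4) x cols[0,4) = 4x4
Op 2 fold_right: fold axis v@2; visible region now rows[0,4) x cols[2,4) = 4x2
Op 3 fold_up: fold axis h@2; visible region now rows[0,2) x cols[2,4) = 2x2
Op 4 cut(1, 1): punch at orig (1,3); cuts so far [(1, 3)]; region rows[0,2) x cols[2,4) = 2x2
Unfold 1 (reflect across h@2): 2 holes -> [(1, 3), (2, 3)]
Unfold 2 (reflect across v@2): 4 holes -> [(1, 0), (1, 3), (2, 0), (2, 3)]
Unfold 3 (reflect across h@4): 8 holes -> [(1, 0), (1, 3), (2, 0), (2, 3), (5, 0), (5, 3), (6, 0), (6, 3)]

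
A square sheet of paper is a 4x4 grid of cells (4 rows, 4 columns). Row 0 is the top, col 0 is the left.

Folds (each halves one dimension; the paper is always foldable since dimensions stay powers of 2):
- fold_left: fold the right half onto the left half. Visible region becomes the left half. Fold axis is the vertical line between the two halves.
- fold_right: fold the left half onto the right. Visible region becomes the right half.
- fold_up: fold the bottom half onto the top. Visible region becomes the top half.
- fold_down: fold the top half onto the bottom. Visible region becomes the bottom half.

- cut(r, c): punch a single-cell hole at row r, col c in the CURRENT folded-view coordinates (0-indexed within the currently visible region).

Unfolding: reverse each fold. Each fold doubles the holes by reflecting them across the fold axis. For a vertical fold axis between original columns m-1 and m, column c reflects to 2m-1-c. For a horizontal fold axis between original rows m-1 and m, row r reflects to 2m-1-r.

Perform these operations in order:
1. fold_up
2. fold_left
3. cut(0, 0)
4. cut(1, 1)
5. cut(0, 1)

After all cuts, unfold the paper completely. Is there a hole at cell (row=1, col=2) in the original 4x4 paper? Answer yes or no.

Answer: yes

Derivation:
Op 1 fold_up: fold axis h@2; visible region now rows[0,2) x cols[0,4) = 2x4
Op 2 fold_left: fold axis v@2; visible region now rows[0,2) x cols[0,2) = 2x2
Op 3 cut(0, 0): punch at orig (0,0); cuts so far [(0, 0)]; region rows[0,2) x cols[0,2) = 2x2
Op 4 cut(1, 1): punch at orig (1,1); cuts so far [(0, 0), (1, 1)]; region rows[0,2) x cols[0,2) = 2x2
Op 5 cut(0, 1): punch at orig (0,1); cuts so far [(0, 0), (0, 1), (1, 1)]; region rows[0,2) x cols[0,2) = 2x2
Unfold 1 (reflect across v@2): 6 holes -> [(0, 0), (0, 1), (0, 2), (0, 3), (1, 1), (1, 2)]
Unfold 2 (reflect across h@2): 12 holes -> [(0, 0), (0, 1), (0, 2), (0, 3), (1, 1), (1, 2), (2, 1), (2, 2), (3, 0), (3, 1), (3, 2), (3, 3)]
Holes: [(0, 0), (0, 1), (0, 2), (0, 3), (1, 1), (1, 2), (2, 1), (2, 2), (3, 0), (3, 1), (3, 2), (3, 3)]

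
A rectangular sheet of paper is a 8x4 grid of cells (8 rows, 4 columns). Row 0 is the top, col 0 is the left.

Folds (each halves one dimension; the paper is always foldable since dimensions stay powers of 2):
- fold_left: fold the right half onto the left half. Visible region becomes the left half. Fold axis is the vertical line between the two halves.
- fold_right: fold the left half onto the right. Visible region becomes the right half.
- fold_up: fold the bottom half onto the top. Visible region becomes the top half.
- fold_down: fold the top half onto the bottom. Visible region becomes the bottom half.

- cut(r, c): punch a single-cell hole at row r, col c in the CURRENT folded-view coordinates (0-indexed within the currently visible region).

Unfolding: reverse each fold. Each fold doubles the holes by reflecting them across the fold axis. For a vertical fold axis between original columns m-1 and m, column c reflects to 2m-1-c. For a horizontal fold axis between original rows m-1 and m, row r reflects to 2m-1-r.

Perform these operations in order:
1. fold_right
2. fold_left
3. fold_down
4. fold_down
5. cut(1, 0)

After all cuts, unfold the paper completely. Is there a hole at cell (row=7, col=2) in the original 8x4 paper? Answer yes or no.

Op 1 fold_right: fold axis v@2; visible region now rows[0,8) x cols[2,4) = 8x2
Op 2 fold_left: fold axis v@3; visible region now rows[0,8) x cols[2,3) = 8x1
Op 3 fold_down: fold axis h@4; visible region now rows[4,8) x cols[2,3) = 4x1
Op 4 fold_down: fold axis h@6; visible region now rows[6,8) x cols[2,3) = 2x1
Op 5 cut(1, 0): punch at orig (7,2); cuts so far [(7, 2)]; region rows[6,8) x cols[2,3) = 2x1
Unfold 1 (reflect across h@6): 2 holes -> [(4, 2), (7, 2)]
Unfold 2 (reflect across h@4): 4 holes -> [(0, 2), (3, 2), (4, 2), (7, 2)]
Unfold 3 (reflect across v@3): 8 holes -> [(0, 2), (0, 3), (3, 2), (3, 3), (4, 2), (4, 3), (7, 2), (7, 3)]
Unfold 4 (reflect across v@2): 16 holes -> [(0, 0), (0, 1), (0, 2), (0, 3), (3, 0), (3, 1), (3, 2), (3, 3), (4, 0), (4, 1), (4, 2), (4, 3), (7, 0), (7, 1), (7, 2), (7, 3)]
Holes: [(0, 0), (0, 1), (0, 2), (0, 3), (3, 0), (3, 1), (3, 2), (3, 3), (4, 0), (4, 1), (4, 2), (4, 3), (7, 0), (7, 1), (7, 2), (7, 3)]

Answer: yes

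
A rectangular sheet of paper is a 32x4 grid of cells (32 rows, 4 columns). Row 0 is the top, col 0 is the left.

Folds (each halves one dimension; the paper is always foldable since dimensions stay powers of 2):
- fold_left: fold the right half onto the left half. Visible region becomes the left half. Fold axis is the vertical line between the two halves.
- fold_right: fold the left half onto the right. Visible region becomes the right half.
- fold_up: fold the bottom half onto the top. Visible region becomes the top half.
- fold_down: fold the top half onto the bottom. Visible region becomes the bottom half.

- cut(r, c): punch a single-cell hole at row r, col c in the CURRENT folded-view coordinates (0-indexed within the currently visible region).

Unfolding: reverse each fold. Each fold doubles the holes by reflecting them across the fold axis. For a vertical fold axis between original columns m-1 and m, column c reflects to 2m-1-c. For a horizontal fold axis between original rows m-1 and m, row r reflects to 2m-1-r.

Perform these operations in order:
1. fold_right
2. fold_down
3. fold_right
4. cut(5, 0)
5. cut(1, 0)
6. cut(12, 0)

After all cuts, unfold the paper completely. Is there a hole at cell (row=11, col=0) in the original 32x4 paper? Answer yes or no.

Answer: no

Derivation:
Op 1 fold_right: fold axis v@2; visible region now rows[0,32) x cols[2,4) = 32x2
Op 2 fold_down: fold axis h@16; visible region now rows[16,32) x cols[2,4) = 16x2
Op 3 fold_right: fold axis v@3; visible region now rows[16,32) x cols[3,4) = 16x1
Op 4 cut(5, 0): punch at orig (21,3); cuts so far [(21, 3)]; region rows[16,32) x cols[3,4) = 16x1
Op 5 cut(1, 0): punch at orig (17,3); cuts so far [(17, 3), (21, 3)]; region rows[16,32) x cols[3,4) = 16x1
Op 6 cut(12, 0): punch at orig (28,3); cuts so far [(17, 3), (21, 3), (28, 3)]; region rows[16,32) x cols[3,4) = 16x1
Unfold 1 (reflect across v@3): 6 holes -> [(17, 2), (17, 3), (21, 2), (21, 3), (28, 2), (28, 3)]
Unfold 2 (reflect across h@16): 12 holes -> [(3, 2), (3, 3), (10, 2), (10, 3), (14, 2), (14, 3), (17, 2), (17, 3), (21, 2), (21, 3), (28, 2), (28, 3)]
Unfold 3 (reflect across v@2): 24 holes -> [(3, 0), (3, 1), (3, 2), (3, 3), (10, 0), (10, 1), (10, 2), (10, 3), (14, 0), (14, 1), (14, 2), (14, 3), (17, 0), (17, 1), (17, 2), (17, 3), (21, 0), (21, 1), (21, 2), (21, 3), (28, 0), (28, 1), (28, 2), (28, 3)]
Holes: [(3, 0), (3, 1), (3, 2), (3, 3), (10, 0), (10, 1), (10, 2), (10, 3), (14, 0), (14, 1), (14, 2), (14, 3), (17, 0), (17, 1), (17, 2), (17, 3), (21, 0), (21, 1), (21, 2), (21, 3), (28, 0), (28, 1), (28, 2), (28, 3)]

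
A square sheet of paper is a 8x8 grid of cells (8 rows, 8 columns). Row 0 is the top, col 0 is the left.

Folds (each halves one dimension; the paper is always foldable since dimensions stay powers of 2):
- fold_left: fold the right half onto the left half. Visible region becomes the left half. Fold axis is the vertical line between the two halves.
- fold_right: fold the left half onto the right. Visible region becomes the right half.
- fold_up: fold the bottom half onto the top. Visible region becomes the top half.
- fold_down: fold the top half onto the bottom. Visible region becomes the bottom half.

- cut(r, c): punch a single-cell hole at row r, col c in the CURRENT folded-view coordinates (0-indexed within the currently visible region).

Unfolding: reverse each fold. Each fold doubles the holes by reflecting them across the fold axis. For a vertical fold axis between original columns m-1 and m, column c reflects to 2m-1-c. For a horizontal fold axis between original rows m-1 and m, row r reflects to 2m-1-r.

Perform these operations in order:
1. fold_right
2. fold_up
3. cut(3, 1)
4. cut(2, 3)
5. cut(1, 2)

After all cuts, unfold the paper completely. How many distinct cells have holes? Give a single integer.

Answer: 12

Derivation:
Op 1 fold_right: fold axis v@4; visible region now rows[0,8) x cols[4,8) = 8x4
Op 2 fold_up: fold axis h@4; visible region now rows[0,4) x cols[4,8) = 4x4
Op 3 cut(3, 1): punch at orig (3,5); cuts so far [(3, 5)]; region rows[0,4) x cols[4,8) = 4x4
Op 4 cut(2, 3): punch at orig (2,7); cuts so far [(2, 7), (3, 5)]; region rows[0,4) x cols[4,8) = 4x4
Op 5 cut(1, 2): punch at orig (1,6); cuts so far [(1, 6), (2, 7), (3, 5)]; region rows[0,4) x cols[4,8) = 4x4
Unfold 1 (reflect across h@4): 6 holes -> [(1, 6), (2, 7), (3, 5), (4, 5), (5, 7), (6, 6)]
Unfold 2 (reflect across v@4): 12 holes -> [(1, 1), (1, 6), (2, 0), (2, 7), (3, 2), (3, 5), (4, 2), (4, 5), (5, 0), (5, 7), (6, 1), (6, 6)]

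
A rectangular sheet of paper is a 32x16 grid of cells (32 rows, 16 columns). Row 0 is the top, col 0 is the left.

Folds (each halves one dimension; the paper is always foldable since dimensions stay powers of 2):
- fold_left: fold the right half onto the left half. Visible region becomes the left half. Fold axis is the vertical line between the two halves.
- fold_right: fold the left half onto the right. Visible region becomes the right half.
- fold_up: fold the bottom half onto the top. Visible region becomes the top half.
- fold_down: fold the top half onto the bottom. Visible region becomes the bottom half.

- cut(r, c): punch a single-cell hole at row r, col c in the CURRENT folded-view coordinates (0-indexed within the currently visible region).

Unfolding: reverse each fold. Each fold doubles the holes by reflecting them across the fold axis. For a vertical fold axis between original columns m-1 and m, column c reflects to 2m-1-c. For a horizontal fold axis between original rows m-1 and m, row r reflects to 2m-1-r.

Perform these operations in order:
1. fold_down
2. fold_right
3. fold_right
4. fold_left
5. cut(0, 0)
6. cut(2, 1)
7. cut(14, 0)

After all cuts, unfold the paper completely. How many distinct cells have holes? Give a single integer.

Answer: 48

Derivation:
Op 1 fold_down: fold axis h@16; visible region now rows[16,32) x cols[0,16) = 16x16
Op 2 fold_right: fold axis v@8; visible region now rows[16,32) x cols[8,16) = 16x8
Op 3 fold_right: fold axis v@12; visible region now rows[16,32) x cols[12,16) = 16x4
Op 4 fold_left: fold axis v@14; visible region now rows[16,32) x cols[12,14) = 16x2
Op 5 cut(0, 0): punch at orig (16,12); cuts so far [(16, 12)]; region rows[16,32) x cols[12,14) = 16x2
Op 6 cut(2, 1): punch at orig (18,13); cuts so far [(16, 12), (18, 13)]; region rows[16,32) x cols[12,14) = 16x2
Op 7 cut(14, 0): punch at orig (30,12); cuts so far [(16, 12), (18, 13), (30, 12)]; region rows[16,32) x cols[12,14) = 16x2
Unfold 1 (reflect across v@14): 6 holes -> [(16, 12), (16, 15), (18, 13), (18, 14), (30, 12), (30, 15)]
Unfold 2 (reflect across v@12): 12 holes -> [(16, 8), (16, 11), (16, 12), (16, 15), (18, 9), (18, 10), (18, 13), (18, 14), (30, 8), (30, 11), (30, 12), (30, 15)]
Unfold 3 (reflect across v@8): 24 holes -> [(16, 0), (16, 3), (16, 4), (16, 7), (16, 8), (16, 11), (16, 12), (16, 15), (18, 1), (18, 2), (18, 5), (18, 6), (18, 9), (18, 10), (18, 13), (18, 14), (30, 0), (30, 3), (30, 4), (30, 7), (30, 8), (30, 11), (30, 12), (30, 15)]
Unfold 4 (reflect across h@16): 48 holes -> [(1, 0), (1, 3), (1, 4), (1, 7), (1, 8), (1, 11), (1, 12), (1, 15), (13, 1), (13, 2), (13, 5), (13, 6), (13, 9), (13, 10), (13, 13), (13, 14), (15, 0), (15, 3), (15, 4), (15, 7), (15, 8), (15, 11), (15, 12), (15, 15), (16, 0), (16, 3), (16, 4), (16, 7), (16, 8), (16, 11), (16, 12), (16, 15), (18, 1), (18, 2), (18, 5), (18, 6), (18, 9), (18, 10), (18, 13), (18, 14), (30, 0), (30, 3), (30, 4), (30, 7), (30, 8), (30, 11), (30, 12), (30, 15)]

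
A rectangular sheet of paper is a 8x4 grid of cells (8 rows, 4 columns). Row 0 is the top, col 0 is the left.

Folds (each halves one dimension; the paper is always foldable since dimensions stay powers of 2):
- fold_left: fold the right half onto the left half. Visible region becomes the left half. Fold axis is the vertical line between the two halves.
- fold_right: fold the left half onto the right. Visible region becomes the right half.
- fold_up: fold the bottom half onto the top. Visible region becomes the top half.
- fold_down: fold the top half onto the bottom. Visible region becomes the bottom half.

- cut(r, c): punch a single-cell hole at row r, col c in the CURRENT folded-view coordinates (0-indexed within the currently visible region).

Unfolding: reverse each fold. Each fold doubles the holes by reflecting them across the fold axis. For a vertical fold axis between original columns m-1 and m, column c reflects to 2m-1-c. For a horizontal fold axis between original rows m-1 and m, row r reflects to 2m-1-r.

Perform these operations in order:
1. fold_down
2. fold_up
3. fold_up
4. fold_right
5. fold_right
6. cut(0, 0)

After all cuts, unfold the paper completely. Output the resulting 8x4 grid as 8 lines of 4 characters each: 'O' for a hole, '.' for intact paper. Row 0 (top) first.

Answer: OOOO
OOOO
OOOO
OOOO
OOOO
OOOO
OOOO
OOOO

Derivation:
Op 1 fold_down: fold axis h@4; visible region now rows[4,8) x cols[0,4) = 4x4
Op 2 fold_up: fold axis h@6; visible region now rows[4,6) x cols[0,4) = 2x4
Op 3 fold_up: fold axis h@5; visible region now rows[4,5) x cols[0,4) = 1x4
Op 4 fold_right: fold axis v@2; visible region now rows[4,5) x cols[2,4) = 1x2
Op 5 fold_right: fold axis v@3; visible region now rows[4,5) x cols[3,4) = 1x1
Op 6 cut(0, 0): punch at orig (4,3); cuts so far [(4, 3)]; region rows[4,5) x cols[3,4) = 1x1
Unfold 1 (reflect across v@3): 2 holes -> [(4, 2), (4, 3)]
Unfold 2 (reflect across v@2): 4 holes -> [(4, 0), (4, 1), (4, 2), (4, 3)]
Unfold 3 (reflect across h@5): 8 holes -> [(4, 0), (4, 1), (4, 2), (4, 3), (5, 0), (5, 1), (5, 2), (5, 3)]
Unfold 4 (reflect across h@6): 16 holes -> [(4, 0), (4, 1), (4, 2), (4, 3), (5, 0), (5, 1), (5, 2), (5, 3), (6, 0), (6, 1), (6, 2), (6, 3), (7, 0), (7, 1), (7, 2), (7, 3)]
Unfold 5 (reflect across h@4): 32 holes -> [(0, 0), (0, 1), (0, 2), (0, 3), (1, 0), (1, 1), (1, 2), (1, 3), (2, 0), (2, 1), (2, 2), (2, 3), (3, 0), (3, 1), (3, 2), (3, 3), (4, 0), (4, 1), (4, 2), (4, 3), (5, 0), (5, 1), (5, 2), (5, 3), (6, 0), (6, 1), (6, 2), (6, 3), (7, 0), (7, 1), (7, 2), (7, 3)]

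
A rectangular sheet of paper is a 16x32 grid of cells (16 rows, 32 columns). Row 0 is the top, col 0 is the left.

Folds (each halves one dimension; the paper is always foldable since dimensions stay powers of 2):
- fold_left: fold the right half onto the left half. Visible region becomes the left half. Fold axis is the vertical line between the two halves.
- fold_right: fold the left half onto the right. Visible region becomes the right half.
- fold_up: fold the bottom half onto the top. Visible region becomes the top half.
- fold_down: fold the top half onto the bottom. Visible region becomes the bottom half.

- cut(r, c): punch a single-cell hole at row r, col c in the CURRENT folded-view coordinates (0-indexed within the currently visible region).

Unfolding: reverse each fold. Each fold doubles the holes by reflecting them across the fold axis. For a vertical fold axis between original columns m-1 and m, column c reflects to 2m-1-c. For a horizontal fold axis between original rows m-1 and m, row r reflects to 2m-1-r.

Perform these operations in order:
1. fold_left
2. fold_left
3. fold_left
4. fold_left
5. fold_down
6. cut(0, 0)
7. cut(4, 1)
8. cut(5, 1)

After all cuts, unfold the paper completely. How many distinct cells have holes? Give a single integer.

Answer: 96

Derivation:
Op 1 fold_left: fold axis v@16; visible region now rows[0,16) x cols[0,16) = 16x16
Op 2 fold_left: fold axis v@8; visible region now rows[0,16) x cols[0,8) = 16x8
Op 3 fold_left: fold axis v@4; visible region now rows[0,16) x cols[0,4) = 16x4
Op 4 fold_left: fold axis v@2; visible region now rows[0,16) x cols[0,2) = 16x2
Op 5 fold_down: fold axis h@8; visible region now rows[8,16) x cols[0,2) = 8x2
Op 6 cut(0, 0): punch at orig (8,0); cuts so far [(8, 0)]; region rows[8,16) x cols[0,2) = 8x2
Op 7 cut(4, 1): punch at orig (12,1); cuts so far [(8, 0), (12, 1)]; region rows[8,16) x cols[0,2) = 8x2
Op 8 cut(5, 1): punch at orig (13,1); cuts so far [(8, 0), (12, 1), (13, 1)]; region rows[8,16) x cols[0,2) = 8x2
Unfold 1 (reflect across h@8): 6 holes -> [(2, 1), (3, 1), (7, 0), (8, 0), (12, 1), (13, 1)]
Unfold 2 (reflect across v@2): 12 holes -> [(2, 1), (2, 2), (3, 1), (3, 2), (7, 0), (7, 3), (8, 0), (8, 3), (12, 1), (12, 2), (13, 1), (13, 2)]
Unfold 3 (reflect across v@4): 24 holes -> [(2, 1), (2, 2), (2, 5), (2, 6), (3, 1), (3, 2), (3, 5), (3, 6), (7, 0), (7, 3), (7, 4), (7, 7), (8, 0), (8, 3), (8, 4), (8, 7), (12, 1), (12, 2), (12, 5), (12, 6), (13, 1), (13, 2), (13, 5), (13, 6)]
Unfold 4 (reflect across v@8): 48 holes -> [(2, 1), (2, 2), (2, 5), (2, 6), (2, 9), (2, 10), (2, 13), (2, 14), (3, 1), (3, 2), (3, 5), (3, 6), (3, 9), (3, 10), (3, 13), (3, 14), (7, 0), (7, 3), (7, 4), (7, 7), (7, 8), (7, 11), (7, 12), (7, 15), (8, 0), (8, 3), (8, 4), (8, 7), (8, 8), (8, 11), (8, 12), (8, 15), (12, 1), (12, 2), (12, 5), (12, 6), (12, 9), (12, 10), (12, 13), (12, 14), (13, 1), (13, 2), (13, 5), (13, 6), (13, 9), (13, 10), (13, 13), (13, 14)]
Unfold 5 (reflect across v@16): 96 holes -> [(2, 1), (2, 2), (2, 5), (2, 6), (2, 9), (2, 10), (2, 13), (2, 14), (2, 17), (2, 18), (2, 21), (2, 22), (2, 25), (2, 26), (2, 29), (2, 30), (3, 1), (3, 2), (3, 5), (3, 6), (3, 9), (3, 10), (3, 13), (3, 14), (3, 17), (3, 18), (3, 21), (3, 22), (3, 25), (3, 26), (3, 29), (3, 30), (7, 0), (7, 3), (7, 4), (7, 7), (7, 8), (7, 11), (7, 12), (7, 15), (7, 16), (7, 19), (7, 20), (7, 23), (7, 24), (7, 27), (7, 28), (7, 31), (8, 0), (8, 3), (8, 4), (8, 7), (8, 8), (8, 11), (8, 12), (8, 15), (8, 16), (8, 19), (8, 20), (8, 23), (8, 24), (8, 27), (8, 28), (8, 31), (12, 1), (12, 2), (12, 5), (12, 6), (12, 9), (12, 10), (12, 13), (12, 14), (12, 17), (12, 18), (12, 21), (12, 22), (12, 25), (12, 26), (12, 29), (12, 30), (13, 1), (13, 2), (13, 5), (13, 6), (13, 9), (13, 10), (13, 13), (13, 14), (13, 17), (13, 18), (13, 21), (13, 22), (13, 25), (13, 26), (13, 29), (13, 30)]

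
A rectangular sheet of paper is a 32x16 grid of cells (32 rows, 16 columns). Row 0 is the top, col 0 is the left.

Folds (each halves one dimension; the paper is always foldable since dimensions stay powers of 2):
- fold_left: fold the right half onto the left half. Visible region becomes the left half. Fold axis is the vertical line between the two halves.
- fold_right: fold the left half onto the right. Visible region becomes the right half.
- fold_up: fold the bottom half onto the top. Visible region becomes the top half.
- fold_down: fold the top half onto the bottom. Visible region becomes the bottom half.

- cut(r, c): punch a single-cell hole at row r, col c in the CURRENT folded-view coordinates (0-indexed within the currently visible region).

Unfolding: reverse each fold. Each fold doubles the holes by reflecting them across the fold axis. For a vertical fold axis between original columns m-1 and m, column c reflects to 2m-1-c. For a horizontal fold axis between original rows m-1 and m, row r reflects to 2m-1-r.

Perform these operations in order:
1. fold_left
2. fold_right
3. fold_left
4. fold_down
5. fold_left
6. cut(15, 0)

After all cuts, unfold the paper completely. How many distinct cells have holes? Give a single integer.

Answer: 32

Derivation:
Op 1 fold_left: fold axis v@8; visible region now rows[0,32) x cols[0,8) = 32x8
Op 2 fold_right: fold axis v@4; visible region now rows[0,32) x cols[4,8) = 32x4
Op 3 fold_left: fold axis v@6; visible region now rows[0,32) x cols[4,6) = 32x2
Op 4 fold_down: fold axis h@16; visible region now rows[16,32) x cols[4,6) = 16x2
Op 5 fold_left: fold axis v@5; visible region now rows[16,32) x cols[4,5) = 16x1
Op 6 cut(15, 0): punch at orig (31,4); cuts so far [(31, 4)]; region rows[16,32) x cols[4,5) = 16x1
Unfold 1 (reflect across v@5): 2 holes -> [(31, 4), (31, 5)]
Unfold 2 (reflect across h@16): 4 holes -> [(0, 4), (0, 5), (31, 4), (31, 5)]
Unfold 3 (reflect across v@6): 8 holes -> [(0, 4), (0, 5), (0, 6), (0, 7), (31, 4), (31, 5), (31, 6), (31, 7)]
Unfold 4 (reflect across v@4): 16 holes -> [(0, 0), (0, 1), (0, 2), (0, 3), (0, 4), (0, 5), (0, 6), (0, 7), (31, 0), (31, 1), (31, 2), (31, 3), (31, 4), (31, 5), (31, 6), (31, 7)]
Unfold 5 (reflect across v@8): 32 holes -> [(0, 0), (0, 1), (0, 2), (0, 3), (0, 4), (0, 5), (0, 6), (0, 7), (0, 8), (0, 9), (0, 10), (0, 11), (0, 12), (0, 13), (0, 14), (0, 15), (31, 0), (31, 1), (31, 2), (31, 3), (31, 4), (31, 5), (31, 6), (31, 7), (31, 8), (31, 9), (31, 10), (31, 11), (31, 12), (31, 13), (31, 14), (31, 15)]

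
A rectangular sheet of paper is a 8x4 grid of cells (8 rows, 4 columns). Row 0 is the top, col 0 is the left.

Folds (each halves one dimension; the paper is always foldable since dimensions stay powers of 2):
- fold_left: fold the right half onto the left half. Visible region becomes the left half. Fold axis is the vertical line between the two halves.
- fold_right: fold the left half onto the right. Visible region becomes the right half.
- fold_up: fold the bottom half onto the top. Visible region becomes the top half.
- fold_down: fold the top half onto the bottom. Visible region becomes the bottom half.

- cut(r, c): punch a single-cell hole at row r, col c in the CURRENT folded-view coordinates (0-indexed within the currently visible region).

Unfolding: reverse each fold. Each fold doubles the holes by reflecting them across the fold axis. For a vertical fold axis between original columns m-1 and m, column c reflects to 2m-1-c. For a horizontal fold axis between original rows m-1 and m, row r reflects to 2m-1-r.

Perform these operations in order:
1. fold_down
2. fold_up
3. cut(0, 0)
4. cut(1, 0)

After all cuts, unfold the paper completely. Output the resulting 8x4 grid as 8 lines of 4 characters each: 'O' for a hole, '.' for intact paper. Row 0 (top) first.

Answer: O...
O...
O...
O...
O...
O...
O...
O...

Derivation:
Op 1 fold_down: fold axis h@4; visible region now rows[4,8) x cols[0,4) = 4x4
Op 2 fold_up: fold axis h@6; visible region now rows[4,6) x cols[0,4) = 2x4
Op 3 cut(0, 0): punch at orig (4,0); cuts so far [(4, 0)]; region rows[4,6) x cols[0,4) = 2x4
Op 4 cut(1, 0): punch at orig (5,0); cuts so far [(4, 0), (5, 0)]; region rows[4,6) x cols[0,4) = 2x4
Unfold 1 (reflect across h@6): 4 holes -> [(4, 0), (5, 0), (6, 0), (7, 0)]
Unfold 2 (reflect across h@4): 8 holes -> [(0, 0), (1, 0), (2, 0), (3, 0), (4, 0), (5, 0), (6, 0), (7, 0)]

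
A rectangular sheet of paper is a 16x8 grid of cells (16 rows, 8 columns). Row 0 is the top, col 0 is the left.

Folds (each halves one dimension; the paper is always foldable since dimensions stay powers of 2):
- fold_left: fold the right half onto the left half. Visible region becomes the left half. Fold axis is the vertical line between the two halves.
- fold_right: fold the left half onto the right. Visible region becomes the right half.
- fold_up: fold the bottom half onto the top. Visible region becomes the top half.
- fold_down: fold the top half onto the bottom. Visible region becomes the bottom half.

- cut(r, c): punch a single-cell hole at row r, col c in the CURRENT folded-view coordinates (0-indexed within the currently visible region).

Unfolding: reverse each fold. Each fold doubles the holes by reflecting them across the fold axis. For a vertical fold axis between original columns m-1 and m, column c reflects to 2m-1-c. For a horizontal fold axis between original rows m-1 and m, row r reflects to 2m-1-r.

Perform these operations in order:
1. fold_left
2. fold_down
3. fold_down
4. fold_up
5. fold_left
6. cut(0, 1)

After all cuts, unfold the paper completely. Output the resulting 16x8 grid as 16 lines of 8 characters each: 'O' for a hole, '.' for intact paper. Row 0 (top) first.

Answer: .OO..OO.
........
........
.OO..OO.
.OO..OO.
........
........
.OO..OO.
.OO..OO.
........
........
.OO..OO.
.OO..OO.
........
........
.OO..OO.

Derivation:
Op 1 fold_left: fold axis v@4; visible region now rows[0,16) x cols[0,4) = 16x4
Op 2 fold_down: fold axis h@8; visible region now rows[8,16) x cols[0,4) = 8x4
Op 3 fold_down: fold axis h@12; visible region now rows[12,16) x cols[0,4) = 4x4
Op 4 fold_up: fold axis h@14; visible region now rows[12,14) x cols[0,4) = 2x4
Op 5 fold_left: fold axis v@2; visible region now rows[12,14) x cols[0,2) = 2x2
Op 6 cut(0, 1): punch at orig (12,1); cuts so far [(12, 1)]; region rows[12,14) x cols[0,2) = 2x2
Unfold 1 (reflect across v@2): 2 holes -> [(12, 1), (12, 2)]
Unfold 2 (reflect across h@14): 4 holes -> [(12, 1), (12, 2), (15, 1), (15, 2)]
Unfold 3 (reflect across h@12): 8 holes -> [(8, 1), (8, 2), (11, 1), (11, 2), (12, 1), (12, 2), (15, 1), (15, 2)]
Unfold 4 (reflect across h@8): 16 holes -> [(0, 1), (0, 2), (3, 1), (3, 2), (4, 1), (4, 2), (7, 1), (7, 2), (8, 1), (8, 2), (11, 1), (11, 2), (12, 1), (12, 2), (15, 1), (15, 2)]
Unfold 5 (reflect across v@4): 32 holes -> [(0, 1), (0, 2), (0, 5), (0, 6), (3, 1), (3, 2), (3, 5), (3, 6), (4, 1), (4, 2), (4, 5), (4, 6), (7, 1), (7, 2), (7, 5), (7, 6), (8, 1), (8, 2), (8, 5), (8, 6), (11, 1), (11, 2), (11, 5), (11, 6), (12, 1), (12, 2), (12, 5), (12, 6), (15, 1), (15, 2), (15, 5), (15, 6)]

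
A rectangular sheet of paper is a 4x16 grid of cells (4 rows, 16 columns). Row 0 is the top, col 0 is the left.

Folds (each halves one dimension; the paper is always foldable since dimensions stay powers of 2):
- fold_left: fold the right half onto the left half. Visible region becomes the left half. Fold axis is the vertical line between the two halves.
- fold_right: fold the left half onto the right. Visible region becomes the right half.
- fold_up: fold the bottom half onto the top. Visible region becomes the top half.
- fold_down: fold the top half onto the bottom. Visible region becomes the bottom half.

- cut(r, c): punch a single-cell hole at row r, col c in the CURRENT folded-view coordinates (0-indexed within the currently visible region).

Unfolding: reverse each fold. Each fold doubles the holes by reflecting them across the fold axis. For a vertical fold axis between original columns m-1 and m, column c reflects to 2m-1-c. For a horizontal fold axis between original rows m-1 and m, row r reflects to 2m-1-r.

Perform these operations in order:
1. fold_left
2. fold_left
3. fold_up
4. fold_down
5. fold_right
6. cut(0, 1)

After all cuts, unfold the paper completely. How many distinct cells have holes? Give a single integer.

Op 1 fold_left: fold axis v@8; visible region now rows[0,4) x cols[0,8) = 4x8
Op 2 fold_left: fold axis v@4; visible region now rows[0,4) x cols[0,4) = 4x4
Op 3 fold_up: fold axis h@2; visible region now rows[0,2) x cols[0,4) = 2x4
Op 4 fold_down: fold axis h@1; visible region now rows[1,2) x cols[0,4) = 1x4
Op 5 fold_right: fold axis v@2; visible region now rows[1,2) x cols[2,4) = 1x2
Op 6 cut(0, 1): punch at orig (1,3); cuts so far [(1, 3)]; region rows[1,2) x cols[2,4) = 1x2
Unfold 1 (reflect across v@2): 2 holes -> [(1, 0), (1, 3)]
Unfold 2 (reflect across h@1): 4 holes -> [(0, 0), (0, 3), (1, 0), (1, 3)]
Unfold 3 (reflect across h@2): 8 holes -> [(0, 0), (0, 3), (1, 0), (1, 3), (2, 0), (2, 3), (3, 0), (3, 3)]
Unfold 4 (reflect across v@4): 16 holes -> [(0, 0), (0, 3), (0, 4), (0, 7), (1, 0), (1, 3), (1, 4), (1, 7), (2, 0), (2, 3), (2, 4), (2, 7), (3, 0), (3, 3), (3, 4), (3, 7)]
Unfold 5 (reflect across v@8): 32 holes -> [(0, 0), (0, 3), (0, 4), (0, 7), (0, 8), (0, 11), (0, 12), (0, 15), (1, 0), (1, 3), (1, 4), (1, 7), (1, 8), (1, 11), (1, 12), (1, 15), (2, 0), (2, 3), (2, 4), (2, 7), (2, 8), (2, 11), (2, 12), (2, 15), (3, 0), (3, 3), (3, 4), (3, 7), (3, 8), (3, 11), (3, 12), (3, 15)]

Answer: 32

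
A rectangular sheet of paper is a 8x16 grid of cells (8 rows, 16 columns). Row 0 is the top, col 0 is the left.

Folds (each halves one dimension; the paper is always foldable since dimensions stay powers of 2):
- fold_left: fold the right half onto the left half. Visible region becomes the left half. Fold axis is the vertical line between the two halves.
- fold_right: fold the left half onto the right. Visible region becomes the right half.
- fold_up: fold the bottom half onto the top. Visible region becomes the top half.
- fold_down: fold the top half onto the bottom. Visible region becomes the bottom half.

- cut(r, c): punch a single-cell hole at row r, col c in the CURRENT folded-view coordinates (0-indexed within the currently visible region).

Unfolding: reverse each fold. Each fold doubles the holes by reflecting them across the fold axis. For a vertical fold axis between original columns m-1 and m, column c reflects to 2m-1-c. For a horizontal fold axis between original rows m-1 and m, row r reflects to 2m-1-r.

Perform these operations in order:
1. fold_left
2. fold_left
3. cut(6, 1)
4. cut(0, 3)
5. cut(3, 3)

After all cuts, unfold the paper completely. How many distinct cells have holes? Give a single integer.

Op 1 fold_left: fold axis v@8; visible region now rows[0,8) x cols[0,8) = 8x8
Op 2 fold_left: fold axis v@4; visible region now rows[0,8) x cols[0,4) = 8x4
Op 3 cut(6, 1): punch at orig (6,1); cuts so far [(6, 1)]; region rows[0,8) x cols[0,4) = 8x4
Op 4 cut(0, 3): punch at orig (0,3); cuts so far [(0, 3), (6, 1)]; region rows[0,8) x cols[0,4) = 8x4
Op 5 cut(3, 3): punch at orig (3,3); cuts so far [(0, 3), (3, 3), (6, 1)]; region rows[0,8) x cols[0,4) = 8x4
Unfold 1 (reflect across v@4): 6 holes -> [(0, 3), (0, 4), (3, 3), (3, 4), (6, 1), (6, 6)]
Unfold 2 (reflect across v@8): 12 holes -> [(0, 3), (0, 4), (0, 11), (0, 12), (3, 3), (3, 4), (3, 11), (3, 12), (6, 1), (6, 6), (6, 9), (6, 14)]

Answer: 12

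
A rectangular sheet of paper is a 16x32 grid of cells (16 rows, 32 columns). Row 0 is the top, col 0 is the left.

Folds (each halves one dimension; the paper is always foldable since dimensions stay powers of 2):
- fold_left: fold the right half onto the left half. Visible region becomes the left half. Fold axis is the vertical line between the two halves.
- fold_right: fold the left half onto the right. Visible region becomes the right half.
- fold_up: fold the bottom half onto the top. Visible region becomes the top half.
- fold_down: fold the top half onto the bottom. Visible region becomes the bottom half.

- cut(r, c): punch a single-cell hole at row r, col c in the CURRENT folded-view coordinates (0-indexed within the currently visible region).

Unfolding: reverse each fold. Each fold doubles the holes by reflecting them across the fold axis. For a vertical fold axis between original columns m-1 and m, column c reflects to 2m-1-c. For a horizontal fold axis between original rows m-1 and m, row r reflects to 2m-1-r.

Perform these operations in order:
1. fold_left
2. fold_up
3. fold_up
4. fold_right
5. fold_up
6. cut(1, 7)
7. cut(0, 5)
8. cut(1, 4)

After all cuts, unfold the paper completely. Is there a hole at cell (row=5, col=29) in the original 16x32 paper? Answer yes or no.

Op 1 fold_left: fold axis v@16; visible region now rows[0,16) x cols[0,16) = 16x16
Op 2 fold_up: fold axis h@8; visible region now rows[0,8) x cols[0,16) = 8x16
Op 3 fold_up: fold axis h@4; visible region now rows[0,4) x cols[0,16) = 4x16
Op 4 fold_right: fold axis v@8; visible region now rows[0,4) x cols[8,16) = 4x8
Op 5 fold_up: fold axis h@2; visible region now rows[0,2) x cols[8,16) = 2x8
Op 6 cut(1, 7): punch at orig (1,15); cuts so far [(1, 15)]; region rows[0,2) x cols[8,16) = 2x8
Op 7 cut(0, 5): punch at orig (0,13); cuts so far [(0, 13), (1, 15)]; region rows[0,2) x cols[8,16) = 2x8
Op 8 cut(1, 4): punch at orig (1,12); cuts so far [(0, 13), (1, 12), (1, 15)]; region rows[0,2) x cols[8,16) = 2x8
Unfold 1 (reflect across h@2): 6 holes -> [(0, 13), (1, 12), (1, 15), (2, 12), (2, 15), (3, 13)]
Unfold 2 (reflect across v@8): 12 holes -> [(0, 2), (0, 13), (1, 0), (1, 3), (1, 12), (1, 15), (2, 0), (2, 3), (2, 12), (2, 15), (3, 2), (3, 13)]
Unfold 3 (reflect across h@4): 24 holes -> [(0, 2), (0, 13), (1, 0), (1, 3), (1, 12), (1, 15), (2, 0), (2, 3), (2, 12), (2, 15), (3, 2), (3, 13), (4, 2), (4, 13), (5, 0), (5, 3), (5, 12), (5, 15), (6, 0), (6, 3), (6, 12), (6, 15), (7, 2), (7, 13)]
Unfold 4 (reflect across h@8): 48 holes -> [(0, 2), (0, 13), (1, 0), (1, 3), (1, 12), (1, 15), (2, 0), (2, 3), (2, 12), (2, 15), (3, 2), (3, 13), (4, 2), (4, 13), (5, 0), (5, 3), (5, 12), (5, 15), (6, 0), (6, 3), (6, 12), (6, 15), (7, 2), (7, 13), (8, 2), (8, 13), (9, 0), (9, 3), (9, 12), (9, 15), (10, 0), (10, 3), (10, 12), (10, 15), (11, 2), (11, 13), (12, 2), (12, 13), (13, 0), (13, 3), (13, 12), (13, 15), (14, 0), (14, 3), (14, 12), (14, 15), (15, 2), (15, 13)]
Unfold 5 (reflect across v@16): 96 holes -> [(0, 2), (0, 13), (0, 18), (0, 29), (1, 0), (1, 3), (1, 12), (1, 15), (1, 16), (1, 19), (1, 28), (1, 31), (2, 0), (2, 3), (2, 12), (2, 15), (2, 16), (2, 19), (2, 28), (2, 31), (3, 2), (3, 13), (3, 18), (3, 29), (4, 2), (4, 13), (4, 18), (4, 29), (5, 0), (5, 3), (5, 12), (5, 15), (5, 16), (5, 19), (5, 28), (5, 31), (6, 0), (6, 3), (6, 12), (6, 15), (6, 16), (6, 19), (6, 28), (6, 31), (7, 2), (7, 13), (7, 18), (7, 29), (8, 2), (8, 13), (8, 18), (8, 29), (9, 0), (9, 3), (9, 12), (9, 15), (9, 16), (9, 19), (9, 28), (9, 31), (10, 0), (10, 3), (10, 12), (10, 15), (10, 16), (10, 19), (10, 28), (10, 31), (11, 2), (11, 13), (11, 18), (11, 29), (12, 2), (12, 13), (12, 18), (12, 29), (13, 0), (13, 3), (13, 12), (13, 15), (13, 16), (13, 19), (13, 28), (13, 31), (14, 0), (14, 3), (14, 12), (14, 15), (14, 16), (14, 19), (14, 28), (14, 31), (15, 2), (15, 13), (15, 18), (15, 29)]
Holes: [(0, 2), (0, 13), (0, 18), (0, 29), (1, 0), (1, 3), (1, 12), (1, 15), (1, 16), (1, 19), (1, 28), (1, 31), (2, 0), (2, 3), (2, 12), (2, 15), (2, 16), (2, 19), (2, 28), (2, 31), (3, 2), (3, 13), (3, 18), (3, 29), (4, 2), (4, 13), (4, 18), (4, 29), (5, 0), (5, 3), (5, 12), (5, 15), (5, 16), (5, 19), (5, 28), (5, 31), (6, 0), (6, 3), (6, 12), (6, 15), (6, 16), (6, 19), (6, 28), (6, 31), (7, 2), (7, 13), (7, 18), (7, 29), (8, 2), (8, 13), (8, 18), (8, 29), (9, 0), (9, 3), (9, 12), (9, 15), (9, 16), (9, 19), (9, 28), (9, 31), (10, 0), (10, 3), (10, 12), (10, 15), (10, 16), (10, 19), (10, 28), (10, 31), (11, 2), (11, 13), (11, 18), (11, 29), (12, 2), (12, 13), (12, 18), (12, 29), (13, 0), (13, 3), (13, 12), (13, 15), (13, 16), (13, 19), (13, 28), (13, 31), (14, 0), (14, 3), (14, 12), (14, 15), (14, 16), (14, 19), (14, 28), (14, 31), (15, 2), (15, 13), (15, 18), (15, 29)]

Answer: no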